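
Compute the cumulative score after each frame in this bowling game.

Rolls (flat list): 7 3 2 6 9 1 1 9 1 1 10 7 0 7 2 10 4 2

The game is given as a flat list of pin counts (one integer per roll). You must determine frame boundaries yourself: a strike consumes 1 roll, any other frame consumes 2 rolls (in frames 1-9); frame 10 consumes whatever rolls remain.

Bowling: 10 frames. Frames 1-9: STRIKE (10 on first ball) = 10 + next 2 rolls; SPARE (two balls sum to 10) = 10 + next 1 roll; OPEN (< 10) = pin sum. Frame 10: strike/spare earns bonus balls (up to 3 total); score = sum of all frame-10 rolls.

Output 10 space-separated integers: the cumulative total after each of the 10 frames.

Frame 1: SPARE (7+3=10). 10 + next roll (2) = 12. Cumulative: 12
Frame 2: OPEN (2+6=8). Cumulative: 20
Frame 3: SPARE (9+1=10). 10 + next roll (1) = 11. Cumulative: 31
Frame 4: SPARE (1+9=10). 10 + next roll (1) = 11. Cumulative: 42
Frame 5: OPEN (1+1=2). Cumulative: 44
Frame 6: STRIKE. 10 + next two rolls (7+0) = 17. Cumulative: 61
Frame 7: OPEN (7+0=7). Cumulative: 68
Frame 8: OPEN (7+2=9). Cumulative: 77
Frame 9: STRIKE. 10 + next two rolls (4+2) = 16. Cumulative: 93
Frame 10: OPEN. Sum of all frame-10 rolls (4+2) = 6. Cumulative: 99

Answer: 12 20 31 42 44 61 68 77 93 99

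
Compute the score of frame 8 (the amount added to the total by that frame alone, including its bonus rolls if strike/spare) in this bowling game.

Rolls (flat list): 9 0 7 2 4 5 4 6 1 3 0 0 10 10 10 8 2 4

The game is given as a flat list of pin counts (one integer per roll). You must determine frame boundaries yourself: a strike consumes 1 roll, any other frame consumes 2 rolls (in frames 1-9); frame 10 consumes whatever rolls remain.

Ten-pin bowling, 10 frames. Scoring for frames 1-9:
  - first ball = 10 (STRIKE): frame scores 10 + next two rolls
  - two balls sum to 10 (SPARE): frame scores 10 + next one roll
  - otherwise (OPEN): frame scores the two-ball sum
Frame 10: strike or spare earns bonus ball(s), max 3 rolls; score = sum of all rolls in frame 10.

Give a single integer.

Answer: 28

Derivation:
Frame 1: OPEN (9+0=9). Cumulative: 9
Frame 2: OPEN (7+2=9). Cumulative: 18
Frame 3: OPEN (4+5=9). Cumulative: 27
Frame 4: SPARE (4+6=10). 10 + next roll (1) = 11. Cumulative: 38
Frame 5: OPEN (1+3=4). Cumulative: 42
Frame 6: OPEN (0+0=0). Cumulative: 42
Frame 7: STRIKE. 10 + next two rolls (10+10) = 30. Cumulative: 72
Frame 8: STRIKE. 10 + next two rolls (10+8) = 28. Cumulative: 100
Frame 9: STRIKE. 10 + next two rolls (8+2) = 20. Cumulative: 120
Frame 10: SPARE. Sum of all frame-10 rolls (8+2+4) = 14. Cumulative: 134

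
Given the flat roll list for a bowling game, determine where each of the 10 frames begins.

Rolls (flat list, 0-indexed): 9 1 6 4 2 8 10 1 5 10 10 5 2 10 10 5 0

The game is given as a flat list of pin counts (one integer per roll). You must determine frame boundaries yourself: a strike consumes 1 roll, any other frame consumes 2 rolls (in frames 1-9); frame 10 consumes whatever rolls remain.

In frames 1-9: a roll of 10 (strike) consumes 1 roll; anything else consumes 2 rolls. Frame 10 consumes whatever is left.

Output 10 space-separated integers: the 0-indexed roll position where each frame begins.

Answer: 0 2 4 6 7 9 10 11 13 14

Derivation:
Frame 1 starts at roll index 0: rolls=9,1 (sum=10), consumes 2 rolls
Frame 2 starts at roll index 2: rolls=6,4 (sum=10), consumes 2 rolls
Frame 3 starts at roll index 4: rolls=2,8 (sum=10), consumes 2 rolls
Frame 4 starts at roll index 6: roll=10 (strike), consumes 1 roll
Frame 5 starts at roll index 7: rolls=1,5 (sum=6), consumes 2 rolls
Frame 6 starts at roll index 9: roll=10 (strike), consumes 1 roll
Frame 7 starts at roll index 10: roll=10 (strike), consumes 1 roll
Frame 8 starts at roll index 11: rolls=5,2 (sum=7), consumes 2 rolls
Frame 9 starts at roll index 13: roll=10 (strike), consumes 1 roll
Frame 10 starts at roll index 14: 3 remaining rolls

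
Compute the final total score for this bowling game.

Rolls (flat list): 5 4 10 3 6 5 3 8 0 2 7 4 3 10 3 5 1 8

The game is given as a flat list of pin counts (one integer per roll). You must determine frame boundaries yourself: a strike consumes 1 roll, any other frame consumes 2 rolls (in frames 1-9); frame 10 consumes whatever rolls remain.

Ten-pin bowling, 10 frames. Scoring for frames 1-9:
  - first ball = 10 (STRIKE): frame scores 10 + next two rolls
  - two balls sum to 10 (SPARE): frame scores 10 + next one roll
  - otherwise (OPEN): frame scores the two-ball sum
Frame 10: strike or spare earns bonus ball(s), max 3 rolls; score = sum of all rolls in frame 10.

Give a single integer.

Answer: 104

Derivation:
Frame 1: OPEN (5+4=9). Cumulative: 9
Frame 2: STRIKE. 10 + next two rolls (3+6) = 19. Cumulative: 28
Frame 3: OPEN (3+6=9). Cumulative: 37
Frame 4: OPEN (5+3=8). Cumulative: 45
Frame 5: OPEN (8+0=8). Cumulative: 53
Frame 6: OPEN (2+7=9). Cumulative: 62
Frame 7: OPEN (4+3=7). Cumulative: 69
Frame 8: STRIKE. 10 + next two rolls (3+5) = 18. Cumulative: 87
Frame 9: OPEN (3+5=8). Cumulative: 95
Frame 10: OPEN. Sum of all frame-10 rolls (1+8) = 9. Cumulative: 104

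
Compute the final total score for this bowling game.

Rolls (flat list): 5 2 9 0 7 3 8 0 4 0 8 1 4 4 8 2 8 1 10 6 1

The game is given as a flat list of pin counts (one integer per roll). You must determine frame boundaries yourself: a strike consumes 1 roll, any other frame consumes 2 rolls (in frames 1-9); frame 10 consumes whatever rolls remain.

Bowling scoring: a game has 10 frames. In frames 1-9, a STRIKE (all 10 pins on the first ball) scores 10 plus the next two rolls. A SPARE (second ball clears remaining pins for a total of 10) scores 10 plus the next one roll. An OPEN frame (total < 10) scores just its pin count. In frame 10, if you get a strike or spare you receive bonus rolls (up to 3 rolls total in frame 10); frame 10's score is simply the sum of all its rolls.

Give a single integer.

Answer: 107

Derivation:
Frame 1: OPEN (5+2=7). Cumulative: 7
Frame 2: OPEN (9+0=9). Cumulative: 16
Frame 3: SPARE (7+3=10). 10 + next roll (8) = 18. Cumulative: 34
Frame 4: OPEN (8+0=8). Cumulative: 42
Frame 5: OPEN (4+0=4). Cumulative: 46
Frame 6: OPEN (8+1=9). Cumulative: 55
Frame 7: OPEN (4+4=8). Cumulative: 63
Frame 8: SPARE (8+2=10). 10 + next roll (8) = 18. Cumulative: 81
Frame 9: OPEN (8+1=9). Cumulative: 90
Frame 10: STRIKE. Sum of all frame-10 rolls (10+6+1) = 17. Cumulative: 107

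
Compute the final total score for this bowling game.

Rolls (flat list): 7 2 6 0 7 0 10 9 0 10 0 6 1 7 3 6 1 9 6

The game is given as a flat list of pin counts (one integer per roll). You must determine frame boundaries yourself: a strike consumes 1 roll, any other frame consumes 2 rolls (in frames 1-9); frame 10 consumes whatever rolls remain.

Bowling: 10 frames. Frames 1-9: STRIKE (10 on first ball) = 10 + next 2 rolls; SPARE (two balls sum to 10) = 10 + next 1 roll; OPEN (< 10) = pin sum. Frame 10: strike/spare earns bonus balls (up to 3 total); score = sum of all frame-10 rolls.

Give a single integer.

Answer: 105

Derivation:
Frame 1: OPEN (7+2=9). Cumulative: 9
Frame 2: OPEN (6+0=6). Cumulative: 15
Frame 3: OPEN (7+0=7). Cumulative: 22
Frame 4: STRIKE. 10 + next two rolls (9+0) = 19. Cumulative: 41
Frame 5: OPEN (9+0=9). Cumulative: 50
Frame 6: STRIKE. 10 + next two rolls (0+6) = 16. Cumulative: 66
Frame 7: OPEN (0+6=6). Cumulative: 72
Frame 8: OPEN (1+7=8). Cumulative: 80
Frame 9: OPEN (3+6=9). Cumulative: 89
Frame 10: SPARE. Sum of all frame-10 rolls (1+9+6) = 16. Cumulative: 105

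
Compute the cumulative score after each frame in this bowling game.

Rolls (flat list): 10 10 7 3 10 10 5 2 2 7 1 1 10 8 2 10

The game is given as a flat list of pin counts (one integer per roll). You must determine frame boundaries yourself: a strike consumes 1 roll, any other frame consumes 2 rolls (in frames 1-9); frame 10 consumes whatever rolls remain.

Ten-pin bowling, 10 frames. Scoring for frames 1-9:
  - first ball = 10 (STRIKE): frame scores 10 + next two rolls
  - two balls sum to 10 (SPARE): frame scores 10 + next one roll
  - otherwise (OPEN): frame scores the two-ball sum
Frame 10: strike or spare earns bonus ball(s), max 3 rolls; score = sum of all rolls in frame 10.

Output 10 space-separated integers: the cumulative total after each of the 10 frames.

Frame 1: STRIKE. 10 + next two rolls (10+7) = 27. Cumulative: 27
Frame 2: STRIKE. 10 + next two rolls (7+3) = 20. Cumulative: 47
Frame 3: SPARE (7+3=10). 10 + next roll (10) = 20. Cumulative: 67
Frame 4: STRIKE. 10 + next two rolls (10+5) = 25. Cumulative: 92
Frame 5: STRIKE. 10 + next two rolls (5+2) = 17. Cumulative: 109
Frame 6: OPEN (5+2=7). Cumulative: 116
Frame 7: OPEN (2+7=9). Cumulative: 125
Frame 8: OPEN (1+1=2). Cumulative: 127
Frame 9: STRIKE. 10 + next two rolls (8+2) = 20. Cumulative: 147
Frame 10: SPARE. Sum of all frame-10 rolls (8+2+10) = 20. Cumulative: 167

Answer: 27 47 67 92 109 116 125 127 147 167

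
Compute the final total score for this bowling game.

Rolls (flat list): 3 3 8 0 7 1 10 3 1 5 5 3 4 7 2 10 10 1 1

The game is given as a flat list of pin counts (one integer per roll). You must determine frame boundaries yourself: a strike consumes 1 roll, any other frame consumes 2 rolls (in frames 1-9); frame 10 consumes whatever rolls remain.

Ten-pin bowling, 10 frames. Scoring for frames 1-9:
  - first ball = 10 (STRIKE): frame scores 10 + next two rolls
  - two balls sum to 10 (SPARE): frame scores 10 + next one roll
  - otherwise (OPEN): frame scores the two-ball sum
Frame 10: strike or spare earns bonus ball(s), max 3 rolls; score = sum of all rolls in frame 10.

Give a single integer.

Frame 1: OPEN (3+3=6). Cumulative: 6
Frame 2: OPEN (8+0=8). Cumulative: 14
Frame 3: OPEN (7+1=8). Cumulative: 22
Frame 4: STRIKE. 10 + next two rolls (3+1) = 14. Cumulative: 36
Frame 5: OPEN (3+1=4). Cumulative: 40
Frame 6: SPARE (5+5=10). 10 + next roll (3) = 13. Cumulative: 53
Frame 7: OPEN (3+4=7). Cumulative: 60
Frame 8: OPEN (7+2=9). Cumulative: 69
Frame 9: STRIKE. 10 + next two rolls (10+1) = 21. Cumulative: 90
Frame 10: STRIKE. Sum of all frame-10 rolls (10+1+1) = 12. Cumulative: 102

Answer: 102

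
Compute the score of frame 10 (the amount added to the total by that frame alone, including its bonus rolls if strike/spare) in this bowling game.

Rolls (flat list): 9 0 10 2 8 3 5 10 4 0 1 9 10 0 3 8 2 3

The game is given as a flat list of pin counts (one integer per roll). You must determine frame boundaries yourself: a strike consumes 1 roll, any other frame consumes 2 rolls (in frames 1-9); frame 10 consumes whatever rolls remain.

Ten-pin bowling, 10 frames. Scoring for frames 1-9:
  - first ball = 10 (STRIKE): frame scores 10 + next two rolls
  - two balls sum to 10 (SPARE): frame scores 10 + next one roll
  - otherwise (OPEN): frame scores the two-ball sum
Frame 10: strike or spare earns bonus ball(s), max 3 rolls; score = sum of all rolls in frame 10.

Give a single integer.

Answer: 13

Derivation:
Frame 1: OPEN (9+0=9). Cumulative: 9
Frame 2: STRIKE. 10 + next two rolls (2+8) = 20. Cumulative: 29
Frame 3: SPARE (2+8=10). 10 + next roll (3) = 13. Cumulative: 42
Frame 4: OPEN (3+5=8). Cumulative: 50
Frame 5: STRIKE. 10 + next two rolls (4+0) = 14. Cumulative: 64
Frame 6: OPEN (4+0=4). Cumulative: 68
Frame 7: SPARE (1+9=10). 10 + next roll (10) = 20. Cumulative: 88
Frame 8: STRIKE. 10 + next two rolls (0+3) = 13. Cumulative: 101
Frame 9: OPEN (0+3=3). Cumulative: 104
Frame 10: SPARE. Sum of all frame-10 rolls (8+2+3) = 13. Cumulative: 117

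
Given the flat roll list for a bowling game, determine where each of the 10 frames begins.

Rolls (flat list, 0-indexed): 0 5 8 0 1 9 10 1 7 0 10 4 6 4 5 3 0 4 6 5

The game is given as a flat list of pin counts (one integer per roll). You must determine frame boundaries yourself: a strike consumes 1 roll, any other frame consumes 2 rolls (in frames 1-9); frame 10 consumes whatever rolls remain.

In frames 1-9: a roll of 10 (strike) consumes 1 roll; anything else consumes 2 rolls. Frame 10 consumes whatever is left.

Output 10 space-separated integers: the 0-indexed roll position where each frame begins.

Frame 1 starts at roll index 0: rolls=0,5 (sum=5), consumes 2 rolls
Frame 2 starts at roll index 2: rolls=8,0 (sum=8), consumes 2 rolls
Frame 3 starts at roll index 4: rolls=1,9 (sum=10), consumes 2 rolls
Frame 4 starts at roll index 6: roll=10 (strike), consumes 1 roll
Frame 5 starts at roll index 7: rolls=1,7 (sum=8), consumes 2 rolls
Frame 6 starts at roll index 9: rolls=0,10 (sum=10), consumes 2 rolls
Frame 7 starts at roll index 11: rolls=4,6 (sum=10), consumes 2 rolls
Frame 8 starts at roll index 13: rolls=4,5 (sum=9), consumes 2 rolls
Frame 9 starts at roll index 15: rolls=3,0 (sum=3), consumes 2 rolls
Frame 10 starts at roll index 17: 3 remaining rolls

Answer: 0 2 4 6 7 9 11 13 15 17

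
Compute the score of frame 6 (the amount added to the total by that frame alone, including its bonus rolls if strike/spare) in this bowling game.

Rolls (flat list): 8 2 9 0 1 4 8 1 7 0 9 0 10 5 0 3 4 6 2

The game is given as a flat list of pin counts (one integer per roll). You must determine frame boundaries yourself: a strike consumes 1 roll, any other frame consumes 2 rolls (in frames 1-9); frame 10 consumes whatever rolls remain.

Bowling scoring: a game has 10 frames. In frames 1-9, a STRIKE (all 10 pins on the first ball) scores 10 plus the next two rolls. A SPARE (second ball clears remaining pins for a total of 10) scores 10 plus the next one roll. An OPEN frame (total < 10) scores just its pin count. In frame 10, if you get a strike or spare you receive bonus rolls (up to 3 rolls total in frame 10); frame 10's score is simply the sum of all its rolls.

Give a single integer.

Answer: 9

Derivation:
Frame 1: SPARE (8+2=10). 10 + next roll (9) = 19. Cumulative: 19
Frame 2: OPEN (9+0=9). Cumulative: 28
Frame 3: OPEN (1+4=5). Cumulative: 33
Frame 4: OPEN (8+1=9). Cumulative: 42
Frame 5: OPEN (7+0=7). Cumulative: 49
Frame 6: OPEN (9+0=9). Cumulative: 58
Frame 7: STRIKE. 10 + next two rolls (5+0) = 15. Cumulative: 73
Frame 8: OPEN (5+0=5). Cumulative: 78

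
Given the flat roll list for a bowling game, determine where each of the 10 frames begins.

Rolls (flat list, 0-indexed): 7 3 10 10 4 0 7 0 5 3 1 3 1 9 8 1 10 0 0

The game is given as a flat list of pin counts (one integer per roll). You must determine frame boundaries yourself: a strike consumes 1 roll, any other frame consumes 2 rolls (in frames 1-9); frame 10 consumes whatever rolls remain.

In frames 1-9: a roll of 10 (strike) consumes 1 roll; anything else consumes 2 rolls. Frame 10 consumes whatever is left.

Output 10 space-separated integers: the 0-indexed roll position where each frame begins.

Answer: 0 2 3 4 6 8 10 12 14 16

Derivation:
Frame 1 starts at roll index 0: rolls=7,3 (sum=10), consumes 2 rolls
Frame 2 starts at roll index 2: roll=10 (strike), consumes 1 roll
Frame 3 starts at roll index 3: roll=10 (strike), consumes 1 roll
Frame 4 starts at roll index 4: rolls=4,0 (sum=4), consumes 2 rolls
Frame 5 starts at roll index 6: rolls=7,0 (sum=7), consumes 2 rolls
Frame 6 starts at roll index 8: rolls=5,3 (sum=8), consumes 2 rolls
Frame 7 starts at roll index 10: rolls=1,3 (sum=4), consumes 2 rolls
Frame 8 starts at roll index 12: rolls=1,9 (sum=10), consumes 2 rolls
Frame 9 starts at roll index 14: rolls=8,1 (sum=9), consumes 2 rolls
Frame 10 starts at roll index 16: 3 remaining rolls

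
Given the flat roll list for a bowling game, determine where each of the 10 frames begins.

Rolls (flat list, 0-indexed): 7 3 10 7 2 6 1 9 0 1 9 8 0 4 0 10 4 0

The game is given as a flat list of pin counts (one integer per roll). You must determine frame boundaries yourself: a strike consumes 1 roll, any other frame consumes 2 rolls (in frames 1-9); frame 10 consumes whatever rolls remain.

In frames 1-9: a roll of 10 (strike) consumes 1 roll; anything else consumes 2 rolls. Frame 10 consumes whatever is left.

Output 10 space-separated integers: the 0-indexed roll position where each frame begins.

Frame 1 starts at roll index 0: rolls=7,3 (sum=10), consumes 2 rolls
Frame 2 starts at roll index 2: roll=10 (strike), consumes 1 roll
Frame 3 starts at roll index 3: rolls=7,2 (sum=9), consumes 2 rolls
Frame 4 starts at roll index 5: rolls=6,1 (sum=7), consumes 2 rolls
Frame 5 starts at roll index 7: rolls=9,0 (sum=9), consumes 2 rolls
Frame 6 starts at roll index 9: rolls=1,9 (sum=10), consumes 2 rolls
Frame 7 starts at roll index 11: rolls=8,0 (sum=8), consumes 2 rolls
Frame 8 starts at roll index 13: rolls=4,0 (sum=4), consumes 2 rolls
Frame 9 starts at roll index 15: roll=10 (strike), consumes 1 roll
Frame 10 starts at roll index 16: 2 remaining rolls

Answer: 0 2 3 5 7 9 11 13 15 16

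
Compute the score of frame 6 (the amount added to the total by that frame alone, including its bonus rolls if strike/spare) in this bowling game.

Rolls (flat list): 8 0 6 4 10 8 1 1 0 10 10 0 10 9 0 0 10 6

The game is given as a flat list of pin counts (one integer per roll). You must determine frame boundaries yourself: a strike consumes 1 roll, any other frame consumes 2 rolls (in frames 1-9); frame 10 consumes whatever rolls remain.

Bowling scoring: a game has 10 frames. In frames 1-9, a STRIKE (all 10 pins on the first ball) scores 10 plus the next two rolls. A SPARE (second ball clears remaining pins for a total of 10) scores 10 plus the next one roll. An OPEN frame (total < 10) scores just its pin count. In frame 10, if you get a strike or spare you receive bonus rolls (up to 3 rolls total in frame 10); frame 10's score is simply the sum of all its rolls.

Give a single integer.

Answer: 20

Derivation:
Frame 1: OPEN (8+0=8). Cumulative: 8
Frame 2: SPARE (6+4=10). 10 + next roll (10) = 20. Cumulative: 28
Frame 3: STRIKE. 10 + next two rolls (8+1) = 19. Cumulative: 47
Frame 4: OPEN (8+1=9). Cumulative: 56
Frame 5: OPEN (1+0=1). Cumulative: 57
Frame 6: STRIKE. 10 + next two rolls (10+0) = 20. Cumulative: 77
Frame 7: STRIKE. 10 + next two rolls (0+10) = 20. Cumulative: 97
Frame 8: SPARE (0+10=10). 10 + next roll (9) = 19. Cumulative: 116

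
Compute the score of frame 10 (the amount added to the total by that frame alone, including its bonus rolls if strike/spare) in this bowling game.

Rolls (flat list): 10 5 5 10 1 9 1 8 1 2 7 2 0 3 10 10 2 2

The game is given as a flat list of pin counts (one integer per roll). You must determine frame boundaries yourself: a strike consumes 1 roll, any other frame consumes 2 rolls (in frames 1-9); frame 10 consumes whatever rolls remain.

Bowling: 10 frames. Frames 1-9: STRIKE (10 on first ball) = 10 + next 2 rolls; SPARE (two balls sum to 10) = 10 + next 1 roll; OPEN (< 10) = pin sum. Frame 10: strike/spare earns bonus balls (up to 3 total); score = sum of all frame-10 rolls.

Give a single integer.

Answer: 14

Derivation:
Frame 1: STRIKE. 10 + next two rolls (5+5) = 20. Cumulative: 20
Frame 2: SPARE (5+5=10). 10 + next roll (10) = 20. Cumulative: 40
Frame 3: STRIKE. 10 + next two rolls (1+9) = 20. Cumulative: 60
Frame 4: SPARE (1+9=10). 10 + next roll (1) = 11. Cumulative: 71
Frame 5: OPEN (1+8=9). Cumulative: 80
Frame 6: OPEN (1+2=3). Cumulative: 83
Frame 7: OPEN (7+2=9). Cumulative: 92
Frame 8: OPEN (0+3=3). Cumulative: 95
Frame 9: STRIKE. 10 + next two rolls (10+2) = 22. Cumulative: 117
Frame 10: STRIKE. Sum of all frame-10 rolls (10+2+2) = 14. Cumulative: 131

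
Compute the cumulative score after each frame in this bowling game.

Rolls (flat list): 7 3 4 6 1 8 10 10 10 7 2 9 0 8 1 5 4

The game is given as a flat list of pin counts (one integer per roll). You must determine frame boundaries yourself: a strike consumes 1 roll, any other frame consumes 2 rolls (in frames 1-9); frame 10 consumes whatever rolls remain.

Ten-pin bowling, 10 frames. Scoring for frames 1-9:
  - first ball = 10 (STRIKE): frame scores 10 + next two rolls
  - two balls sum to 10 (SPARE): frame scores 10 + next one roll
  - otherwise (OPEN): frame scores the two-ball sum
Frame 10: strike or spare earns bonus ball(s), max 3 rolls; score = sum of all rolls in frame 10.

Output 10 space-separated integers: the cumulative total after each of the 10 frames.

Answer: 14 25 34 64 91 110 119 128 137 146

Derivation:
Frame 1: SPARE (7+3=10). 10 + next roll (4) = 14. Cumulative: 14
Frame 2: SPARE (4+6=10). 10 + next roll (1) = 11. Cumulative: 25
Frame 3: OPEN (1+8=9). Cumulative: 34
Frame 4: STRIKE. 10 + next two rolls (10+10) = 30. Cumulative: 64
Frame 5: STRIKE. 10 + next two rolls (10+7) = 27. Cumulative: 91
Frame 6: STRIKE. 10 + next two rolls (7+2) = 19. Cumulative: 110
Frame 7: OPEN (7+2=9). Cumulative: 119
Frame 8: OPEN (9+0=9). Cumulative: 128
Frame 9: OPEN (8+1=9). Cumulative: 137
Frame 10: OPEN. Sum of all frame-10 rolls (5+4) = 9. Cumulative: 146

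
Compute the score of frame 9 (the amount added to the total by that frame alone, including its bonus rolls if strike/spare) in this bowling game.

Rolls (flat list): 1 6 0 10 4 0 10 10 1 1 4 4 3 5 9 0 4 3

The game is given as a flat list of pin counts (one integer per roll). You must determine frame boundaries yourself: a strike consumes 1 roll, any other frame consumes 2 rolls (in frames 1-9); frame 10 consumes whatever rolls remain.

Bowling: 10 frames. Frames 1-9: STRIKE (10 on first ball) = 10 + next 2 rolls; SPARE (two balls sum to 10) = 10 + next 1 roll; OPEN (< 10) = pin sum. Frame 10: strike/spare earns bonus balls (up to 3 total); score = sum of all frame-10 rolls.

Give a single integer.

Frame 1: OPEN (1+6=7). Cumulative: 7
Frame 2: SPARE (0+10=10). 10 + next roll (4) = 14. Cumulative: 21
Frame 3: OPEN (4+0=4). Cumulative: 25
Frame 4: STRIKE. 10 + next two rolls (10+1) = 21. Cumulative: 46
Frame 5: STRIKE. 10 + next two rolls (1+1) = 12. Cumulative: 58
Frame 6: OPEN (1+1=2). Cumulative: 60
Frame 7: OPEN (4+4=8). Cumulative: 68
Frame 8: OPEN (3+5=8). Cumulative: 76
Frame 9: OPEN (9+0=9). Cumulative: 85
Frame 10: OPEN. Sum of all frame-10 rolls (4+3) = 7. Cumulative: 92

Answer: 9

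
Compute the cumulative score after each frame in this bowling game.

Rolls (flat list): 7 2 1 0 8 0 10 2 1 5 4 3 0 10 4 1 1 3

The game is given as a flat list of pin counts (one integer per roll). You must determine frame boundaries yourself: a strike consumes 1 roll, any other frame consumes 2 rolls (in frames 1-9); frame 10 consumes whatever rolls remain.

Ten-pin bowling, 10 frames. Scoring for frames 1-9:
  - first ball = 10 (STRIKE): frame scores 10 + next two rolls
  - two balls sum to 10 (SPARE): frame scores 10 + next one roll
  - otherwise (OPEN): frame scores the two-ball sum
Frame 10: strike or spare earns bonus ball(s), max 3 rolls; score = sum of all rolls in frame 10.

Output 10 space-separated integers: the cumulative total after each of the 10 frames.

Frame 1: OPEN (7+2=9). Cumulative: 9
Frame 2: OPEN (1+0=1). Cumulative: 10
Frame 3: OPEN (8+0=8). Cumulative: 18
Frame 4: STRIKE. 10 + next two rolls (2+1) = 13. Cumulative: 31
Frame 5: OPEN (2+1=3). Cumulative: 34
Frame 6: OPEN (5+4=9). Cumulative: 43
Frame 7: OPEN (3+0=3). Cumulative: 46
Frame 8: STRIKE. 10 + next two rolls (4+1) = 15. Cumulative: 61
Frame 9: OPEN (4+1=5). Cumulative: 66
Frame 10: OPEN. Sum of all frame-10 rolls (1+3) = 4. Cumulative: 70

Answer: 9 10 18 31 34 43 46 61 66 70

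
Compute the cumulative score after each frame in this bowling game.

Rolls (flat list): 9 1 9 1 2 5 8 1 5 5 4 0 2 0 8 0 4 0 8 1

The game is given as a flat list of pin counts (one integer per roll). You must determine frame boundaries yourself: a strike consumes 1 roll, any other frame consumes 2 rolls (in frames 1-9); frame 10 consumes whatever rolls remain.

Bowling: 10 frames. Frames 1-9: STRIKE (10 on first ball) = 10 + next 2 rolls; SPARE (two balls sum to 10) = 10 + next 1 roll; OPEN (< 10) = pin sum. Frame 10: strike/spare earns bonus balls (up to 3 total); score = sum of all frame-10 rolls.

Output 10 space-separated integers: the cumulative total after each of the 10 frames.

Answer: 19 31 38 47 61 65 67 75 79 88

Derivation:
Frame 1: SPARE (9+1=10). 10 + next roll (9) = 19. Cumulative: 19
Frame 2: SPARE (9+1=10). 10 + next roll (2) = 12. Cumulative: 31
Frame 3: OPEN (2+5=7). Cumulative: 38
Frame 4: OPEN (8+1=9). Cumulative: 47
Frame 5: SPARE (5+5=10). 10 + next roll (4) = 14. Cumulative: 61
Frame 6: OPEN (4+0=4). Cumulative: 65
Frame 7: OPEN (2+0=2). Cumulative: 67
Frame 8: OPEN (8+0=8). Cumulative: 75
Frame 9: OPEN (4+0=4). Cumulative: 79
Frame 10: OPEN. Sum of all frame-10 rolls (8+1) = 9. Cumulative: 88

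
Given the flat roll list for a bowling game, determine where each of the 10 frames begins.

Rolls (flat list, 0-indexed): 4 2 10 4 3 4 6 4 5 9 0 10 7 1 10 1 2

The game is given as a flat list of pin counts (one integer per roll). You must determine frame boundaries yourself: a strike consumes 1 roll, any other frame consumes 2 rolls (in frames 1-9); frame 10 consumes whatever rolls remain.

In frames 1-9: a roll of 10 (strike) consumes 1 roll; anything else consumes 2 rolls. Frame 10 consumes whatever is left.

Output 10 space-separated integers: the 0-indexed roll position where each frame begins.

Answer: 0 2 3 5 7 9 11 12 14 15

Derivation:
Frame 1 starts at roll index 0: rolls=4,2 (sum=6), consumes 2 rolls
Frame 2 starts at roll index 2: roll=10 (strike), consumes 1 roll
Frame 3 starts at roll index 3: rolls=4,3 (sum=7), consumes 2 rolls
Frame 4 starts at roll index 5: rolls=4,6 (sum=10), consumes 2 rolls
Frame 5 starts at roll index 7: rolls=4,5 (sum=9), consumes 2 rolls
Frame 6 starts at roll index 9: rolls=9,0 (sum=9), consumes 2 rolls
Frame 7 starts at roll index 11: roll=10 (strike), consumes 1 roll
Frame 8 starts at roll index 12: rolls=7,1 (sum=8), consumes 2 rolls
Frame 9 starts at roll index 14: roll=10 (strike), consumes 1 roll
Frame 10 starts at roll index 15: 2 remaining rolls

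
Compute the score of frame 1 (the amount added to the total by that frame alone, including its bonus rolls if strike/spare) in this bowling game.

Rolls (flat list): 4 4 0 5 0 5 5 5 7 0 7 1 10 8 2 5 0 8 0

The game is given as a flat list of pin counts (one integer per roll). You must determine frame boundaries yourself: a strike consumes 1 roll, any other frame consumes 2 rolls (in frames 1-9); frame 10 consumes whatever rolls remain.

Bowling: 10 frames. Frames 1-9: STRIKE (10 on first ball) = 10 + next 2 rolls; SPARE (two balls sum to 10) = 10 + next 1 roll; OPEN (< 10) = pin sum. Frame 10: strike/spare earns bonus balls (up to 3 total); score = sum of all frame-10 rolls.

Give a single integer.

Answer: 8

Derivation:
Frame 1: OPEN (4+4=8). Cumulative: 8
Frame 2: OPEN (0+5=5). Cumulative: 13
Frame 3: OPEN (0+5=5). Cumulative: 18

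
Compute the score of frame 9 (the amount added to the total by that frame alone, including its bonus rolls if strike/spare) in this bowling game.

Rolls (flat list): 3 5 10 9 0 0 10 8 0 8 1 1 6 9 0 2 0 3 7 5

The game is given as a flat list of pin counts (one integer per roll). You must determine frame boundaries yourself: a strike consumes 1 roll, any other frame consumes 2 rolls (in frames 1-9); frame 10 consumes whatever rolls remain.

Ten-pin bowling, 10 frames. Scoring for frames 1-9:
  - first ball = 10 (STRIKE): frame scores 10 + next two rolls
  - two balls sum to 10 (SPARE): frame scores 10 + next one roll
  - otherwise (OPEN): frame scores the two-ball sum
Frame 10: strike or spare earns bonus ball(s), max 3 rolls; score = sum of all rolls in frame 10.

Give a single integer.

Answer: 2

Derivation:
Frame 1: OPEN (3+5=8). Cumulative: 8
Frame 2: STRIKE. 10 + next two rolls (9+0) = 19. Cumulative: 27
Frame 3: OPEN (9+0=9). Cumulative: 36
Frame 4: SPARE (0+10=10). 10 + next roll (8) = 18. Cumulative: 54
Frame 5: OPEN (8+0=8). Cumulative: 62
Frame 6: OPEN (8+1=9). Cumulative: 71
Frame 7: OPEN (1+6=7). Cumulative: 78
Frame 8: OPEN (9+0=9). Cumulative: 87
Frame 9: OPEN (2+0=2). Cumulative: 89
Frame 10: SPARE. Sum of all frame-10 rolls (3+7+5) = 15. Cumulative: 104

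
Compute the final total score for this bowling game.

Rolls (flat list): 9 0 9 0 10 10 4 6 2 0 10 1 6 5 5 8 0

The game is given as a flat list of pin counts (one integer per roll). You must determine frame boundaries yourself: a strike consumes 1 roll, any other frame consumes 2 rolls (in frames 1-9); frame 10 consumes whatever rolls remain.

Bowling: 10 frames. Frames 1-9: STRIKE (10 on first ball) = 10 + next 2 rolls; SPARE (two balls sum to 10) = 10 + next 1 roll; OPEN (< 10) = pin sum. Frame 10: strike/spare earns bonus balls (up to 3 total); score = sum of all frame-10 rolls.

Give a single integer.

Frame 1: OPEN (9+0=9). Cumulative: 9
Frame 2: OPEN (9+0=9). Cumulative: 18
Frame 3: STRIKE. 10 + next two rolls (10+4) = 24. Cumulative: 42
Frame 4: STRIKE. 10 + next two rolls (4+6) = 20. Cumulative: 62
Frame 5: SPARE (4+6=10). 10 + next roll (2) = 12. Cumulative: 74
Frame 6: OPEN (2+0=2). Cumulative: 76
Frame 7: STRIKE. 10 + next two rolls (1+6) = 17. Cumulative: 93
Frame 8: OPEN (1+6=7). Cumulative: 100
Frame 9: SPARE (5+5=10). 10 + next roll (8) = 18. Cumulative: 118
Frame 10: OPEN. Sum of all frame-10 rolls (8+0) = 8. Cumulative: 126

Answer: 126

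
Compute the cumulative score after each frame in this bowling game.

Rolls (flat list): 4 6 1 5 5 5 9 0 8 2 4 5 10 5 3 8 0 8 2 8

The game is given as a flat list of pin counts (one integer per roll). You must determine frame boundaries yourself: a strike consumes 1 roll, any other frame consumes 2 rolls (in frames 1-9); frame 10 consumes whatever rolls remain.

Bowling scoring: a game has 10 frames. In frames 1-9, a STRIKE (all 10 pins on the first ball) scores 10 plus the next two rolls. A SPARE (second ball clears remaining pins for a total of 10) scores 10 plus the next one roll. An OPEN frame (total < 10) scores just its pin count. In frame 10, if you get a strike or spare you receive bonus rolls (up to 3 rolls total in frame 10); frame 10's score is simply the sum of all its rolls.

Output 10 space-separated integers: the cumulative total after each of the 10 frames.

Answer: 11 17 36 45 59 68 86 94 102 120

Derivation:
Frame 1: SPARE (4+6=10). 10 + next roll (1) = 11. Cumulative: 11
Frame 2: OPEN (1+5=6). Cumulative: 17
Frame 3: SPARE (5+5=10). 10 + next roll (9) = 19. Cumulative: 36
Frame 4: OPEN (9+0=9). Cumulative: 45
Frame 5: SPARE (8+2=10). 10 + next roll (4) = 14. Cumulative: 59
Frame 6: OPEN (4+5=9). Cumulative: 68
Frame 7: STRIKE. 10 + next two rolls (5+3) = 18. Cumulative: 86
Frame 8: OPEN (5+3=8). Cumulative: 94
Frame 9: OPEN (8+0=8). Cumulative: 102
Frame 10: SPARE. Sum of all frame-10 rolls (8+2+8) = 18. Cumulative: 120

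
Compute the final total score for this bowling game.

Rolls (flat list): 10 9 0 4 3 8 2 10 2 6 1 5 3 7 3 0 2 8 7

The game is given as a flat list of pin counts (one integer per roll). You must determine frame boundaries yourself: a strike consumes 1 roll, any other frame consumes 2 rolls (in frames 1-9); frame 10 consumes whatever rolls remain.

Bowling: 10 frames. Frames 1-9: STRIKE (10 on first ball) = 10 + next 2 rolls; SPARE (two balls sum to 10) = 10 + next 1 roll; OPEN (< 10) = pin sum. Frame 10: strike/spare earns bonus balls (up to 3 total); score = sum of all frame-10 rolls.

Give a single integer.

Answer: 120

Derivation:
Frame 1: STRIKE. 10 + next two rolls (9+0) = 19. Cumulative: 19
Frame 2: OPEN (9+0=9). Cumulative: 28
Frame 3: OPEN (4+3=7). Cumulative: 35
Frame 4: SPARE (8+2=10). 10 + next roll (10) = 20. Cumulative: 55
Frame 5: STRIKE. 10 + next two rolls (2+6) = 18. Cumulative: 73
Frame 6: OPEN (2+6=8). Cumulative: 81
Frame 7: OPEN (1+5=6). Cumulative: 87
Frame 8: SPARE (3+7=10). 10 + next roll (3) = 13. Cumulative: 100
Frame 9: OPEN (3+0=3). Cumulative: 103
Frame 10: SPARE. Sum of all frame-10 rolls (2+8+7) = 17. Cumulative: 120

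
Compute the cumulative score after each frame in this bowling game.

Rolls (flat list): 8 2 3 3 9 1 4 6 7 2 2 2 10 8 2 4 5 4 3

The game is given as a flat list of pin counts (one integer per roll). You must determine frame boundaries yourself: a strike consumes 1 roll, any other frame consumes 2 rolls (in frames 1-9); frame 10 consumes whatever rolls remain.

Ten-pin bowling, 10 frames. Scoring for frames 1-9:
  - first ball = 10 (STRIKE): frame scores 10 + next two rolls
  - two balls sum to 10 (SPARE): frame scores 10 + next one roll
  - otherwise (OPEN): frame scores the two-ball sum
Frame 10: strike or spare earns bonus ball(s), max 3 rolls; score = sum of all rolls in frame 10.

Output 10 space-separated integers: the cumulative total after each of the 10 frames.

Answer: 13 19 33 50 59 63 83 97 106 113

Derivation:
Frame 1: SPARE (8+2=10). 10 + next roll (3) = 13. Cumulative: 13
Frame 2: OPEN (3+3=6). Cumulative: 19
Frame 3: SPARE (9+1=10). 10 + next roll (4) = 14. Cumulative: 33
Frame 4: SPARE (4+6=10). 10 + next roll (7) = 17. Cumulative: 50
Frame 5: OPEN (7+2=9). Cumulative: 59
Frame 6: OPEN (2+2=4). Cumulative: 63
Frame 7: STRIKE. 10 + next two rolls (8+2) = 20. Cumulative: 83
Frame 8: SPARE (8+2=10). 10 + next roll (4) = 14. Cumulative: 97
Frame 9: OPEN (4+5=9). Cumulative: 106
Frame 10: OPEN. Sum of all frame-10 rolls (4+3) = 7. Cumulative: 113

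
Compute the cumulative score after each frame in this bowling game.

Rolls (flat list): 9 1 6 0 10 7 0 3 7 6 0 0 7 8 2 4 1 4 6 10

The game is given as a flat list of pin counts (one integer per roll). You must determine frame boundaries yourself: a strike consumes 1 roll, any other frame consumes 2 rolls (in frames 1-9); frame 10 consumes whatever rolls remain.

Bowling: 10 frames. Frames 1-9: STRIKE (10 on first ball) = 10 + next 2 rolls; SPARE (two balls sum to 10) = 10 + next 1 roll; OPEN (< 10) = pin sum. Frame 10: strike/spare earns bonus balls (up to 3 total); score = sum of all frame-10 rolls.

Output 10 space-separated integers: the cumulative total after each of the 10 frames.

Answer: 16 22 39 46 62 68 75 89 94 114

Derivation:
Frame 1: SPARE (9+1=10). 10 + next roll (6) = 16. Cumulative: 16
Frame 2: OPEN (6+0=6). Cumulative: 22
Frame 3: STRIKE. 10 + next two rolls (7+0) = 17. Cumulative: 39
Frame 4: OPEN (7+0=7). Cumulative: 46
Frame 5: SPARE (3+7=10). 10 + next roll (6) = 16. Cumulative: 62
Frame 6: OPEN (6+0=6). Cumulative: 68
Frame 7: OPEN (0+7=7). Cumulative: 75
Frame 8: SPARE (8+2=10). 10 + next roll (4) = 14. Cumulative: 89
Frame 9: OPEN (4+1=5). Cumulative: 94
Frame 10: SPARE. Sum of all frame-10 rolls (4+6+10) = 20. Cumulative: 114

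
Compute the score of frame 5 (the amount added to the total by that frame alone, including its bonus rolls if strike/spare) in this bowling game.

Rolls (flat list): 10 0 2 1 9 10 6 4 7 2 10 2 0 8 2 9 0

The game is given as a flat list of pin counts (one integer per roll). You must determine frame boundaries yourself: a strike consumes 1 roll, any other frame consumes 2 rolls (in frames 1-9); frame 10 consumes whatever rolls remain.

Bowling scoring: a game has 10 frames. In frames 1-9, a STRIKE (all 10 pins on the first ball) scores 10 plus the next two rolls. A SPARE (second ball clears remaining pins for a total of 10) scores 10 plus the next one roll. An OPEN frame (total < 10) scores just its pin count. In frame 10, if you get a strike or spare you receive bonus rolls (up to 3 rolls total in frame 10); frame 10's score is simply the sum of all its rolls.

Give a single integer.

Answer: 17

Derivation:
Frame 1: STRIKE. 10 + next two rolls (0+2) = 12. Cumulative: 12
Frame 2: OPEN (0+2=2). Cumulative: 14
Frame 3: SPARE (1+9=10). 10 + next roll (10) = 20. Cumulative: 34
Frame 4: STRIKE. 10 + next two rolls (6+4) = 20. Cumulative: 54
Frame 5: SPARE (6+4=10). 10 + next roll (7) = 17. Cumulative: 71
Frame 6: OPEN (7+2=9). Cumulative: 80
Frame 7: STRIKE. 10 + next two rolls (2+0) = 12. Cumulative: 92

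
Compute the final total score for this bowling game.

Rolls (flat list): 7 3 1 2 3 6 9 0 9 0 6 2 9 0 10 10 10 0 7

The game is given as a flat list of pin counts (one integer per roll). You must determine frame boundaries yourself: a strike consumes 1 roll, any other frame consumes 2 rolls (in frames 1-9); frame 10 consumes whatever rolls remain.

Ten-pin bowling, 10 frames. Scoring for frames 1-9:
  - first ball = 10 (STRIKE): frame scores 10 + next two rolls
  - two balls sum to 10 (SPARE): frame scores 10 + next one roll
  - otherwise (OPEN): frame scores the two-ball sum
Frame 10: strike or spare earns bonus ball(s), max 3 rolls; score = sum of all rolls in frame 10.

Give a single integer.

Answer: 125

Derivation:
Frame 1: SPARE (7+3=10). 10 + next roll (1) = 11. Cumulative: 11
Frame 2: OPEN (1+2=3). Cumulative: 14
Frame 3: OPEN (3+6=9). Cumulative: 23
Frame 4: OPEN (9+0=9). Cumulative: 32
Frame 5: OPEN (9+0=9). Cumulative: 41
Frame 6: OPEN (6+2=8). Cumulative: 49
Frame 7: OPEN (9+0=9). Cumulative: 58
Frame 8: STRIKE. 10 + next two rolls (10+10) = 30. Cumulative: 88
Frame 9: STRIKE. 10 + next two rolls (10+0) = 20. Cumulative: 108
Frame 10: STRIKE. Sum of all frame-10 rolls (10+0+7) = 17. Cumulative: 125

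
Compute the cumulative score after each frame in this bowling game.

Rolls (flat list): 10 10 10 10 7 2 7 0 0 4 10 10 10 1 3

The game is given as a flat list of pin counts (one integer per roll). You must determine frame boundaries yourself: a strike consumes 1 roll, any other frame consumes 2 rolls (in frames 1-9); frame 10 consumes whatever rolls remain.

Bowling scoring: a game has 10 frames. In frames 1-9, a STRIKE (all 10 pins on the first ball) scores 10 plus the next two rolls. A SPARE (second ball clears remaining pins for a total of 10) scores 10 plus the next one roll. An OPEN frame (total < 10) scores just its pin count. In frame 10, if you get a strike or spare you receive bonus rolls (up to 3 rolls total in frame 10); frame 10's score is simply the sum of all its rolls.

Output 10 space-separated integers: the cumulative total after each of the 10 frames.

Frame 1: STRIKE. 10 + next two rolls (10+10) = 30. Cumulative: 30
Frame 2: STRIKE. 10 + next two rolls (10+10) = 30. Cumulative: 60
Frame 3: STRIKE. 10 + next two rolls (10+7) = 27. Cumulative: 87
Frame 4: STRIKE. 10 + next two rolls (7+2) = 19. Cumulative: 106
Frame 5: OPEN (7+2=9). Cumulative: 115
Frame 6: OPEN (7+0=7). Cumulative: 122
Frame 7: OPEN (0+4=4). Cumulative: 126
Frame 8: STRIKE. 10 + next two rolls (10+10) = 30. Cumulative: 156
Frame 9: STRIKE. 10 + next two rolls (10+1) = 21. Cumulative: 177
Frame 10: STRIKE. Sum of all frame-10 rolls (10+1+3) = 14. Cumulative: 191

Answer: 30 60 87 106 115 122 126 156 177 191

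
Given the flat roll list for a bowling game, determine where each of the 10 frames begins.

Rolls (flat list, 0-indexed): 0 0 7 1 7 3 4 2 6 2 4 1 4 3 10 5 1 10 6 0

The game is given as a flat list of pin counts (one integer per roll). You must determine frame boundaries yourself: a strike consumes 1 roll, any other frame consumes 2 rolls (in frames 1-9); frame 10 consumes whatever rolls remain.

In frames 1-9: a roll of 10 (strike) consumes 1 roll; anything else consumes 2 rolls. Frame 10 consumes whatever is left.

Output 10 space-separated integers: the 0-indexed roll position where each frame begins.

Answer: 0 2 4 6 8 10 12 14 15 17

Derivation:
Frame 1 starts at roll index 0: rolls=0,0 (sum=0), consumes 2 rolls
Frame 2 starts at roll index 2: rolls=7,1 (sum=8), consumes 2 rolls
Frame 3 starts at roll index 4: rolls=7,3 (sum=10), consumes 2 rolls
Frame 4 starts at roll index 6: rolls=4,2 (sum=6), consumes 2 rolls
Frame 5 starts at roll index 8: rolls=6,2 (sum=8), consumes 2 rolls
Frame 6 starts at roll index 10: rolls=4,1 (sum=5), consumes 2 rolls
Frame 7 starts at roll index 12: rolls=4,3 (sum=7), consumes 2 rolls
Frame 8 starts at roll index 14: roll=10 (strike), consumes 1 roll
Frame 9 starts at roll index 15: rolls=5,1 (sum=6), consumes 2 rolls
Frame 10 starts at roll index 17: 3 remaining rolls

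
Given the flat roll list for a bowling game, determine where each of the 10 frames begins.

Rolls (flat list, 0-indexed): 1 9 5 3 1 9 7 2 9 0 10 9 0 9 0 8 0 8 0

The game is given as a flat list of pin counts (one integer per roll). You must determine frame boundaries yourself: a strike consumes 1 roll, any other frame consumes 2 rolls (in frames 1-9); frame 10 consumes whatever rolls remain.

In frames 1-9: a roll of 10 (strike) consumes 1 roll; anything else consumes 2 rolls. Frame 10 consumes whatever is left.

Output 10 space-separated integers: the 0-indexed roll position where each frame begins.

Frame 1 starts at roll index 0: rolls=1,9 (sum=10), consumes 2 rolls
Frame 2 starts at roll index 2: rolls=5,3 (sum=8), consumes 2 rolls
Frame 3 starts at roll index 4: rolls=1,9 (sum=10), consumes 2 rolls
Frame 4 starts at roll index 6: rolls=7,2 (sum=9), consumes 2 rolls
Frame 5 starts at roll index 8: rolls=9,0 (sum=9), consumes 2 rolls
Frame 6 starts at roll index 10: roll=10 (strike), consumes 1 roll
Frame 7 starts at roll index 11: rolls=9,0 (sum=9), consumes 2 rolls
Frame 8 starts at roll index 13: rolls=9,0 (sum=9), consumes 2 rolls
Frame 9 starts at roll index 15: rolls=8,0 (sum=8), consumes 2 rolls
Frame 10 starts at roll index 17: 2 remaining rolls

Answer: 0 2 4 6 8 10 11 13 15 17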